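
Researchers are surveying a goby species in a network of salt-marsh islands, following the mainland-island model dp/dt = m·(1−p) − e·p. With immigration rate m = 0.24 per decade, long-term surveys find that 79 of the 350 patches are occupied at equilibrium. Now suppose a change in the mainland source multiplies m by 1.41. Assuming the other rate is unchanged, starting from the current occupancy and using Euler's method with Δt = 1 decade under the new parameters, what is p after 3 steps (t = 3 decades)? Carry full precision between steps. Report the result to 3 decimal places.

0.292

Observed p* = 79/350 = 0.22571.
Balance m(1−p*) = e·p* gives e = m(1−p*)/p* = 0.24×0.77429/0.22571 = 0.82329.
Starting from p₀ = 0.22571; update p ← p + (dp/dt)·Δt with the new parameters.
step 1: Δp = +0.07619, p = 0.30190
step 2: Δp = -0.01232, p = 0.28958
step 3: Δp = +0.00199, p = 0.29158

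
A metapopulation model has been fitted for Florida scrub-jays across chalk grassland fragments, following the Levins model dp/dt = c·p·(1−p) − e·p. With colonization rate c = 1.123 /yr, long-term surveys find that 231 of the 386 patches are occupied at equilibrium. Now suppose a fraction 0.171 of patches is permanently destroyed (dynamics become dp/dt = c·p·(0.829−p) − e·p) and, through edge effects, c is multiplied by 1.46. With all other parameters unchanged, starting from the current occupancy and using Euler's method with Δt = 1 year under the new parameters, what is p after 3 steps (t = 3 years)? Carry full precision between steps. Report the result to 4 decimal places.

Observed p* = 231/386 = 0.59845.
Balance c(1−p*) = e gives e = 1.123×(1 − 0.59845) = 0.45095.
Starting from p₀ = 0.59845; update p ← p + (dp/dt)·Δt with the new parameters.
t = 1: p = 0.59845 + (-0.04365) = 0.55480
t = 2: p = 0.55480 + (-0.00076) = 0.55404
t = 3: p = 0.55404 + (-0.00007) = 0.55397

0.5540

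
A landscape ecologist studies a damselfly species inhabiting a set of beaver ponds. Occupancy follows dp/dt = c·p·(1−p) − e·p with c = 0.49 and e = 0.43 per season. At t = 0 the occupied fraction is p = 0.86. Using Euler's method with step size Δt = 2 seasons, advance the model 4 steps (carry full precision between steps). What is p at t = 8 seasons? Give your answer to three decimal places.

0.180

Update rule: p ← p + [c·p·(1−p) − e·p]·Δt with Δt = 2.
t = 2: p = 0.86000 + (-0.62161) = 0.23839
t = 4: p = 0.23839 + (-0.02709) = 0.21130
t = 6: p = 0.21130 + (-0.01840) = 0.19290
t = 8: p = 0.19290 + (-0.01332) = 0.17959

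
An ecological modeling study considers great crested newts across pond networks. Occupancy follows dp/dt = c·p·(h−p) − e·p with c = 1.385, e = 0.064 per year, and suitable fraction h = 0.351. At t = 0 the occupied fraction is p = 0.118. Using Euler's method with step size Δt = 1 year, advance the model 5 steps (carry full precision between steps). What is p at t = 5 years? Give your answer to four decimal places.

0.2608

Update rule: p ← p + [c·p·(h−p) − e·p]·Δt with Δt = 1.
  1  |  dp/dt·Δt = +0.030527  |  p_1 = 0.148527
  2  |  dp/dt·Δt = +0.032145  |  p_2 = 0.180672
  3  |  dp/dt·Δt = +0.031058  |  p_3 = 0.211730
  4  |  dp/dt·Δt = +0.027290  |  p_4 = 0.239020
  5  |  dp/dt·Δt = +0.021773  |  p_5 = 0.260793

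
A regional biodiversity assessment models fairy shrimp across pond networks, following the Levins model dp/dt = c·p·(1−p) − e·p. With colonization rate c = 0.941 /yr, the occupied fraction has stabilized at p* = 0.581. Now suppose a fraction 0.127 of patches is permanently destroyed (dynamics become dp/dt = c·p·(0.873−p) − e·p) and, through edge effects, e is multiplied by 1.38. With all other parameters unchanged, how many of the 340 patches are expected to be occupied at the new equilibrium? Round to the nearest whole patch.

100

Balance c(1−p*) = e gives e = 0.941×(1 − 0.58100) = 0.39428.
New p* = 0.873 − e/c = 0.873 − 0.54411/0.94100 = 0.29477.
Expected occupied = 340 × 0.29477 = 100.22 ≈ 100.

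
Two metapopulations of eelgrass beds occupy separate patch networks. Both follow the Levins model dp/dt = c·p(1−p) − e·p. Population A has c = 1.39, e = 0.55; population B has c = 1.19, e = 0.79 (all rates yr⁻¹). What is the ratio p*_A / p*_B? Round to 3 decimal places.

1.798

A: p*_A = 1 − 0.55/1.39 = 0.6043.
B: p*_B = 1 − 0.79/1.19 = 0.3361.
p*_A / p*_B = 0.6043/0.3361 = 1.7978.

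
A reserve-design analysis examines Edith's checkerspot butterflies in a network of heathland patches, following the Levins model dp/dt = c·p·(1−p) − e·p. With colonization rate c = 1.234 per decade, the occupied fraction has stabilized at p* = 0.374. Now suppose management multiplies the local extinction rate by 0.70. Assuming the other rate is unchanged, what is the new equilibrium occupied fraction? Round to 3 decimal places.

Balance c(1−p*) = e gives e = 1.234×(1 − 0.37400) = 0.77248.
New p* = 1 − e/c = 1 − 0.54074/1.23400 = 0.56180.

0.562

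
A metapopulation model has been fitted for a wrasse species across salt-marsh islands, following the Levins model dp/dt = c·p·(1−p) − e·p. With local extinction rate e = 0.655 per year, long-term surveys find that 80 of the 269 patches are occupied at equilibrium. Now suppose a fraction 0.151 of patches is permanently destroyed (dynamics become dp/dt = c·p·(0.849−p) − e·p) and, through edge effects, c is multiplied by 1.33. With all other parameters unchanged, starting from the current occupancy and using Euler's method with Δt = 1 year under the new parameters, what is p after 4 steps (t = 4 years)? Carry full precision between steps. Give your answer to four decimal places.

Observed p* = 80/269 = 0.29740.
Balance c(1−p*) = e gives c = e/(1 − 0.29740) = 0.655/0.70260 = 0.93225.
Starting from p₀ = 0.29740; update p ← p + (dp/dt)·Δt with the new parameters.
step 1: Δp = +0.00860, p = 0.30600
step 2: Δp = +0.00559, p = 0.31159
step 3: Δp = +0.00353, p = 0.31512
step 4: Δp = +0.00219, p = 0.31731

0.3173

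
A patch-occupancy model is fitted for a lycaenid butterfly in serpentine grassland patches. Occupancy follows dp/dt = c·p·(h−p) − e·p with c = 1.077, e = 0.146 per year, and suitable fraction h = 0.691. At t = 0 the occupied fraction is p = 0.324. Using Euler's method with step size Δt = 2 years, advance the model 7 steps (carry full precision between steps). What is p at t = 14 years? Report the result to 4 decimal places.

0.5554

Update rule: p ← p + [c·p·(h−p) − e·p]·Δt with Δt = 2.
t = 2: p = 0.32400 + (+0.16152) = 0.48552
t = 4: p = 0.48552 + (+0.07312) = 0.55864
t = 6: p = 0.55864 + (-0.00385) = 0.55479
t = 8: p = 0.55479 + (+0.00078) = 0.55557
t = 10: p = 0.55557 + (-0.00015) = 0.55541
t = 12: p = 0.55541 + (+0.00003) = 0.55544
t = 14: p = 0.55544 + (-0.00001) = 0.55544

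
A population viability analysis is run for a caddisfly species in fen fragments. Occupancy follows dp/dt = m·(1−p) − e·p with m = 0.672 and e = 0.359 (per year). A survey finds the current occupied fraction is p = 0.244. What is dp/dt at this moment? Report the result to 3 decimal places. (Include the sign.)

Colonization term: m·(1−p) = 0.672×0.7560 = 0.50803.
Extinction term: e·p = 0.08760.
dp/dt = 0.50803 − 0.08760 = 0.42044.

0.420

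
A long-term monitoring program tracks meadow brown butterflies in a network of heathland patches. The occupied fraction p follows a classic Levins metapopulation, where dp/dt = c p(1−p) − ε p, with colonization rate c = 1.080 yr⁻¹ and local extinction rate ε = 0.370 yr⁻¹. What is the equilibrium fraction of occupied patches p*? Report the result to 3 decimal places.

At equilibrium, colonization balances extinction: c·p*·(1−p*) = ε·p*.
So p* = 1 − ε/c = 1 − 0.370/1.080 = 1 − 0.3426 = 0.6574.

0.657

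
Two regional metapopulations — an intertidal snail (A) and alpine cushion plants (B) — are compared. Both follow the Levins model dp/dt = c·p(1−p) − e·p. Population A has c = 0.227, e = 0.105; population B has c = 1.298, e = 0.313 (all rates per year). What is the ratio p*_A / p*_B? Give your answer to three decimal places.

A: p*_A = 1 − 0.105/0.227 = 0.5374.
B: p*_B = 1 − 0.313/1.298 = 0.7589.
p*_A / p*_B = 0.5374/0.7589 = 0.7082.

0.708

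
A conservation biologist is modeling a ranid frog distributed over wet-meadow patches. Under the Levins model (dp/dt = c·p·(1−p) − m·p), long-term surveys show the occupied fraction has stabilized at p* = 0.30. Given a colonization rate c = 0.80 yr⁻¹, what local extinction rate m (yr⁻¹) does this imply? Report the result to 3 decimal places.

0.560

At equilibrium c(1−p*) = m.
m = 0.80 × (1 − 0.30) = 0.80 × 0.7000 = 0.5600.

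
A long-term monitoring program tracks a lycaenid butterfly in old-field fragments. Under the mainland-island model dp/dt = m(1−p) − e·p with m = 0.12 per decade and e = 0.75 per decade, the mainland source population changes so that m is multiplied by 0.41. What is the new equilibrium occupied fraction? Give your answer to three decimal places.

0.062

Before: p* = 0.12/(0.12+0.75) = 0.1379.
After: m = 0.0492, e = 0.75; p* = 0.0492/0.7992 = 0.0616.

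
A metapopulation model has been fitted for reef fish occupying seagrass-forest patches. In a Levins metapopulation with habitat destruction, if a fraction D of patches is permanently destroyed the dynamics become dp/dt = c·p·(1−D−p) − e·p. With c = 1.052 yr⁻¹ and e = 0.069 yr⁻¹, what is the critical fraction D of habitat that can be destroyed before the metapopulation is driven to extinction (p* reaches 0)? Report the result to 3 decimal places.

0.934

The nontrivial equilibrium is p* = (1−D) − e/c; extinction occurs when this hits zero.
So D_crit = 1 − e/c = 1 − 0.069/1.052 = 1 − 0.0656 = 0.9344.
Note this equals the original equilibrium occupancy — the Levins extinction-debt result.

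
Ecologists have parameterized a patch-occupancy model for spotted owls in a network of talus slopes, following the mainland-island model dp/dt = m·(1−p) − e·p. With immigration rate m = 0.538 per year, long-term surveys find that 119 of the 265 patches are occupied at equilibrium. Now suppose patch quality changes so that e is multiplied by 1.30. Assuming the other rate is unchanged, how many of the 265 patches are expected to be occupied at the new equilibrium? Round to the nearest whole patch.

Observed p* = 119/265 = 0.44906.
Balance m(1−p*) = e·p* gives e = m(1−p*)/p* = 0.538×0.55094/0.44906 = 0.66006.
New p* = m/(m+e) = 0.53800/(0.53800+0.85808) = 0.38536.
Expected occupied = 265 × 0.38536 = 102.12 ≈ 102.

102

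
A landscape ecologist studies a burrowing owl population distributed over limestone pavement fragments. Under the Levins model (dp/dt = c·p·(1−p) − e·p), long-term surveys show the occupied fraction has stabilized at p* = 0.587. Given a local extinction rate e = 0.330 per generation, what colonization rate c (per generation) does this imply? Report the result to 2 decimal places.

0.80

At equilibrium c(1−p*) = e, so c = e/(1−p*).
c = 0.330/(1 − 0.587) = 0.330/0.4130 = 0.7990.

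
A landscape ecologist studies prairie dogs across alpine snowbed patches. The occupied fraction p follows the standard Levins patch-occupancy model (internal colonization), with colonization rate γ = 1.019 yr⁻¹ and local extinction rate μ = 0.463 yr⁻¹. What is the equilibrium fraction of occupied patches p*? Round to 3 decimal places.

Setting dp/dt = 0 and dividing through by p* gives γ·(1−p*) = μ.
So p* = 1 − μ/γ = 1 − 0.463/1.019 = 1 − 0.4544 = 0.5456.

0.546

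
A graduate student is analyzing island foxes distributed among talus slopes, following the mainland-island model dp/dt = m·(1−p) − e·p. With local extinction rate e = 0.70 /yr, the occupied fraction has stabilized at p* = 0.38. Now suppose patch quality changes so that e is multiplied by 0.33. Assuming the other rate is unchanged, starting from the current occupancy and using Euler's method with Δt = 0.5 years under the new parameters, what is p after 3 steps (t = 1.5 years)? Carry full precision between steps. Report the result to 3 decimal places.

0.569

Balance m(1−p*) = e·p* gives m = e·p*/(1−p*) = 0.70×0.38000/0.62000 = 0.42903.
Starting from p₀ = 0.38000; update p ← p + (dp/dt)·Δt with the new parameters.
t = 0.5: p = 0.38000 + (+0.08911) = 0.46911
t = 1: p = 0.46911 + (+0.05970) = 0.52881
t = 1.5: p = 0.52881 + (+0.04000) = 0.56881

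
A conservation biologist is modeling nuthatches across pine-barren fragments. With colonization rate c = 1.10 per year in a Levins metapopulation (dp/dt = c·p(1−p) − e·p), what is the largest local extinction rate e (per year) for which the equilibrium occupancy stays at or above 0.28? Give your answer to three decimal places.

0.792

1 − e/c ≥ 0.28 ⇒ e ≤ c(1 − 0.28) = 1.10 × 0.7200.
e_max = 0.7920.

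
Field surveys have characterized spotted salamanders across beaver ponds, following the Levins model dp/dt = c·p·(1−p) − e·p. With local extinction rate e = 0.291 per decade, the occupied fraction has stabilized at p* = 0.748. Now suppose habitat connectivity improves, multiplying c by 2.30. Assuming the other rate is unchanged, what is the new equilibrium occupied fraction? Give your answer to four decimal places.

0.8904

Balance c(1−p*) = e gives c = e/(1 − 0.74800) = 0.291/0.25200 = 1.15476.
New p* = 1 − e/c = 1 − 0.29100/2.65595 = 0.89043.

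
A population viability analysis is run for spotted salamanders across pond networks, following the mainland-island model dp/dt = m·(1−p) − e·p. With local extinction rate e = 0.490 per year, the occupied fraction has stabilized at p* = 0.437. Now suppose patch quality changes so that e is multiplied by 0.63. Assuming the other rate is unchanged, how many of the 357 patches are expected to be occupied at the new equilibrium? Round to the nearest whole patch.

Balance m(1−p*) = e·p* gives m = e·p*/(1−p*) = 0.490×0.43700/0.56300 = 0.38034.
New p* = m/(m+e) = 0.38034/(0.38034+0.30870) = 0.55199.
Expected occupied = 357 × 0.55199 = 197.06 ≈ 197.

197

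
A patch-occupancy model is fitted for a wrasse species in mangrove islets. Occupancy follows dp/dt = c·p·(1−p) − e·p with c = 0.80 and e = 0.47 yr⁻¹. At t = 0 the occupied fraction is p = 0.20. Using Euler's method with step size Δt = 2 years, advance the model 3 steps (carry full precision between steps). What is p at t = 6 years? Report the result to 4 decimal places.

Update rule: p ← p + [c·p·(1−p) − e·p]·Δt with Δt = 2.
p: 0.20000 → 0.26800  (Δp = +0.06800)
p: 0.26800 → 0.32996  (Δp = +0.06196)
p: 0.32996 → 0.37354  (Δp = +0.04358)

0.3735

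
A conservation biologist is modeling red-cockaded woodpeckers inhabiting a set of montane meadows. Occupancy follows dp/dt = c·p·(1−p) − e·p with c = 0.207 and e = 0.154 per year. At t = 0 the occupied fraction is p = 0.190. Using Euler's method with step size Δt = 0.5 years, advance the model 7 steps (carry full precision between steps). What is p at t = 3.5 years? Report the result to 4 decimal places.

0.1987

Update rule: p ← p + [c·p·(1−p) − e·p]·Δt with Δt = 0.5.
p: 0.19000 → 0.19130  (Δp = +0.00130)
p: 0.19130 → 0.19258  (Δp = +0.00128)
p: 0.19258 → 0.19385  (Δp = +0.00126)
p: 0.19385 → 0.19509  (Δp = +0.00125)
p: 0.19509 → 0.19632  (Δp = +0.00123)
p: 0.19632 → 0.19754  (Δp = +0.00121)
p: 0.19754 → 0.19873  (Δp = +0.00120)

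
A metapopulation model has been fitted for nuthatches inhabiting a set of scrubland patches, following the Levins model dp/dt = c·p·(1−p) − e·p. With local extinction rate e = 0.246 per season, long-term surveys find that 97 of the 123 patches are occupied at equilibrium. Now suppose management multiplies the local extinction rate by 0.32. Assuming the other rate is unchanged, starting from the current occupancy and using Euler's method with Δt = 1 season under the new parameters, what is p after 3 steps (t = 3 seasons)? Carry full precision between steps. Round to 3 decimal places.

Observed p* = 97/123 = 0.78862.
Balance c(1−p*) = e gives c = e/(1 − 0.78862) = 0.246/0.21138 = 1.16377.
Starting from p₀ = 0.78862; update p ← p + (dp/dt)·Δt with the new parameters.
  1  |  dp/dt·Δt = +0.131920  |  p_1 = 0.920538
  2  |  dp/dt·Δt = +0.012663  |  p_2 = 0.933200
  3  |  dp/dt·Δt = -0.000915  |  p_3 = 0.932285

0.932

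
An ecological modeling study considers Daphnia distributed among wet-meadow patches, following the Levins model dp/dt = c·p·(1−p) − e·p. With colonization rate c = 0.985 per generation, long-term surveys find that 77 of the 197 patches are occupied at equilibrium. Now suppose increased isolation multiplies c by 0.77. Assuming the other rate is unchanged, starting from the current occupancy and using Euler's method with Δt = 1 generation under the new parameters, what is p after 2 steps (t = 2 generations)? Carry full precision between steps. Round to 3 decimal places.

0.304

Observed p* = 77/197 = 0.39086.
Balance c(1−p*) = e gives e = 0.985×(1 − 0.39086) = 0.60000.
Starting from p₀ = 0.39086; update p ← p + (dp/dt)·Δt with the new parameters.
p: 0.39086 → 0.33692  (Δp = -0.05394)
p: 0.33692 → 0.30421  (Δp = -0.03271)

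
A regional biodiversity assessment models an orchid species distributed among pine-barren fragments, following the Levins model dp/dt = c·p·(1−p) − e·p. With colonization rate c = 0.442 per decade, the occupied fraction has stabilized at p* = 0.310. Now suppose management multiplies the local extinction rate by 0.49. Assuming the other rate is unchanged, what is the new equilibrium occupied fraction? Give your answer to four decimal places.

0.6619

Balance c(1−p*) = e gives e = 0.442×(1 − 0.31000) = 0.30498.
New p* = 1 − e/c = 1 − 0.14944/0.44200 = 0.66190.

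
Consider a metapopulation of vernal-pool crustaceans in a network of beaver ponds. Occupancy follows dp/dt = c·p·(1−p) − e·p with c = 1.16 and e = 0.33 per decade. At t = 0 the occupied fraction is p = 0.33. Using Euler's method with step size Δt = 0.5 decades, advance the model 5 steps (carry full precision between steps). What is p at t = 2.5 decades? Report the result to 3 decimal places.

Update rule: p ← p + [c·p·(1−p) − e·p]·Δt with Δt = 0.5.
step 1: Δp = +0.07379, p = 0.40379
step 2: Δp = +0.07301, p = 0.47679
step 3: Δp = +0.06602, p = 0.54281
step 4: Δp = +0.05437, p = 0.59718
step 5: Δp = +0.04099, p = 0.63817

0.638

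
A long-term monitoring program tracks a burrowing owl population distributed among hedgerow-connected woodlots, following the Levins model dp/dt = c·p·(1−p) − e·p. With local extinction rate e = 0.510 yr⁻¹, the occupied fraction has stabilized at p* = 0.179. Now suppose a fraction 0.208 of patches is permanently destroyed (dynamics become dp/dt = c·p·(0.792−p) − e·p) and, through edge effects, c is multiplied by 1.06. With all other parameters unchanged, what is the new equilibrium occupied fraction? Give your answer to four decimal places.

0.0175

Balance c(1−p*) = e gives c = e/(1 − 0.17900) = 0.510/0.82100 = 0.62119.
New p* = 0.792 − e/c = 0.792 − 0.51000/0.65846 = 0.01747.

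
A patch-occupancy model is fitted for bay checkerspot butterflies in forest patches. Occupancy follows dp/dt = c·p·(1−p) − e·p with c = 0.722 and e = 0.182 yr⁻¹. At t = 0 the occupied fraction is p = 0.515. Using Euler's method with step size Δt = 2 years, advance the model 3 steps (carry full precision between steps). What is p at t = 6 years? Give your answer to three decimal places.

Update rule: p ← p + [c·p·(1−p) − e·p]·Δt with Δt = 2.
p: 0.51500 → 0.68822  (Δp = +0.17322)
p: 0.68822 → 0.74755  (Δp = +0.05934)
p: 0.74755 → 0.74795  (Δp = +0.00040)

0.748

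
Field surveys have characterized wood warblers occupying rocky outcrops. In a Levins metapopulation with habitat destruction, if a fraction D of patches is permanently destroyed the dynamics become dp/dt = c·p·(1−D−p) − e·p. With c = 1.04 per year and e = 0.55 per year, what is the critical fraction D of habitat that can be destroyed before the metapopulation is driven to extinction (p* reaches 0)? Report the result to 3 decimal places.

0.471

The nontrivial equilibrium is p* = (1−D) − e/c; extinction occurs when this hits zero.
So D_crit = 1 − e/c = 1 − 0.55/1.04 = 1 − 0.5288 = 0.4712.
Note this equals the original equilibrium occupancy — the Levins extinction-debt result.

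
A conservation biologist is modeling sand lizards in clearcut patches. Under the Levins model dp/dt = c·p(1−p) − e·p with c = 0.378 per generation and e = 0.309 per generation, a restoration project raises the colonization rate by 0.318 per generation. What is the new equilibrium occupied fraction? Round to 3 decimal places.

0.556

Before: p* = 1 − 0.309/0.378 = 0.1825.
After the change, c = 0.696, e = 0.309, so p* = 1 − 0.309/0.696 = 0.5560.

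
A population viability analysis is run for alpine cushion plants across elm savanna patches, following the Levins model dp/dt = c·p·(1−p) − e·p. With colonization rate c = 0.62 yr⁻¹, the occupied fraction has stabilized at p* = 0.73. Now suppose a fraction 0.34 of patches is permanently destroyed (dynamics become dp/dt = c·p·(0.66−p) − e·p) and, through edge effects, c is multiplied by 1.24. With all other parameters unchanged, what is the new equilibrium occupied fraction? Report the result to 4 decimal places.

0.4423

Balance c(1−p*) = e gives e = 0.62×(1 − 0.73000) = 0.16740.
New p* = 0.66 − e/c = 0.66 − 0.16740/0.76880 = 0.44226.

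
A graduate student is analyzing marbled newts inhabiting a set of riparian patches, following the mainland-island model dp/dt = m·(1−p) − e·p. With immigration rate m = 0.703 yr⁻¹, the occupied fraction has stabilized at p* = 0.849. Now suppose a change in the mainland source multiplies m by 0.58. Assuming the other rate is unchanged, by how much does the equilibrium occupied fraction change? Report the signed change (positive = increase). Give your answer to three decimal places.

Balance m(1−p*) = e·p* gives e = m(1−p*)/p* = 0.703×0.15100/0.84900 = 0.12503.
New p* = m/(m+e) = 0.40774/(0.40774+0.12503) = 0.76532.
Δp* = 0.76532 − 0.84900 = -0.08368.

-0.084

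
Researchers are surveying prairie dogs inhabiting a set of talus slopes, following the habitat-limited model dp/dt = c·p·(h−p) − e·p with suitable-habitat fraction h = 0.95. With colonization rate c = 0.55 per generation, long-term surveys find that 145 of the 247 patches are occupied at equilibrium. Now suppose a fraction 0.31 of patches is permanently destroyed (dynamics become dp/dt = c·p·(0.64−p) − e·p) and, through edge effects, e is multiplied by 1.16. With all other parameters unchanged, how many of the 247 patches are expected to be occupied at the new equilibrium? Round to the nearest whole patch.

Observed p* = 145/247 = 0.58704.
Balance c(h−p*) = e gives e = 0.55×(0.95 − 0.58704) = 0.19963.
New p* = 0.64 − e/c = 0.64 − 0.23157/0.55000 = 0.21896.
Expected occupied = 247 × 0.21896 = 54.08 ≈ 54.

54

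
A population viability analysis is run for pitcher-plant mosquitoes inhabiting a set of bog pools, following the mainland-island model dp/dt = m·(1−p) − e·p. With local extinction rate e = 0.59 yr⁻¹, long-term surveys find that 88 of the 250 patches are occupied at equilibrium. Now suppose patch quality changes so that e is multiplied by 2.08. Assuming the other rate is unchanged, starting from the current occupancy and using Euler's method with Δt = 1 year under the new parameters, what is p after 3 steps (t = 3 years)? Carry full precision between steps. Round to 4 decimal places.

0.1833

Observed p* = 88/250 = 0.35200.
Balance m(1−p*) = e·p* gives m = e·p*/(1−p*) = 0.59×0.35200/0.64800 = 0.32049.
Starting from p₀ = 0.35200; update p ← p + (dp/dt)·Δt with the new parameters.
t = 1: p = 0.35200 + (-0.22429) = 0.12771
t = 2: p = 0.12771 + (+0.12284) = 0.25055
t = 3: p = 0.25055 + (-0.06728) = 0.18327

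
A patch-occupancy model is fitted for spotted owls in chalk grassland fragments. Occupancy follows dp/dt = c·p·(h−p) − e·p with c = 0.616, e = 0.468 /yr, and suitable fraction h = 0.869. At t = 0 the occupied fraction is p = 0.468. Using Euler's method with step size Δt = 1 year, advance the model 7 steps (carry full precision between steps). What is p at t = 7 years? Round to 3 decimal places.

Update rule: p ← p + [c·p·(h−p) − e·p]·Δt with Δt = 1.
p: 0.46800 → 0.36458  (Δp = -0.10342)
p: 0.36458 → 0.30724  (Δp = -0.05734)
p: 0.30724 → 0.26977  (Δp = -0.03747)
p: 0.26977 → 0.24310  (Δp = -0.02667)
p: 0.24310 → 0.22305  (Δp = -0.02004)
p: 0.22305 → 0.20742  (Δp = -0.01564)
p: 0.20742 → 0.19488  (Δp = -0.01254)

0.195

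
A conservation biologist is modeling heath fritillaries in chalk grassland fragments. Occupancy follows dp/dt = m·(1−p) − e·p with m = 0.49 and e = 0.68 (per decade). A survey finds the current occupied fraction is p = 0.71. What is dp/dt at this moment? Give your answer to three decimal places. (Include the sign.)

-0.341

Colonization term: m·(1−p) = 0.49×0.2900 = 0.14210.
Extinction term: e·p = 0.48280.
dp/dt = 0.14210 − 0.48280 = -0.34070.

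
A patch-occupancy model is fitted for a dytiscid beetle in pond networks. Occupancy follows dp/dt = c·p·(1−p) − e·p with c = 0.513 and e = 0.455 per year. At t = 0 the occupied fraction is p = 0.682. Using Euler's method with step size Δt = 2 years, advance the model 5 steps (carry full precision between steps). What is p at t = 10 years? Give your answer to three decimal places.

Update rule: p ← p + [c·p·(1−p) − e·p]·Δt with Δt = 2.
step 1: Δp = -0.39811, p = 0.28389
step 2: Δp = -0.04976, p = 0.23413
step 3: Δp = -0.02908, p = 0.20505
step 4: Δp = -0.01935, p = 0.18570
step 5: Δp = -0.01384, p = 0.17186

0.172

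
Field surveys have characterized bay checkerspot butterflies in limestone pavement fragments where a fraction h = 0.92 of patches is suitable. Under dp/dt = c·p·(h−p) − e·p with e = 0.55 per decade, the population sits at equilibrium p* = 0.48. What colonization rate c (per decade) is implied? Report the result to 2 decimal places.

At equilibrium c(h−p*) = e, so c = e/(h−p*).
c = 0.55/(0.92 − 0.48) = 0.55/0.4400 = 1.2500.

1.25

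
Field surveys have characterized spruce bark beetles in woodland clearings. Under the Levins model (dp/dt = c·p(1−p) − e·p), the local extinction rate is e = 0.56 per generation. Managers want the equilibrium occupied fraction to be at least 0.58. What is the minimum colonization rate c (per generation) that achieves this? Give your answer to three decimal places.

p* = 1 − e/c ≥ 0.58 requires e/c ≤ 0.4200, i.e. c ≥ e/0.4200.
c_min = 0.56/0.4200 = 1.3333.

1.333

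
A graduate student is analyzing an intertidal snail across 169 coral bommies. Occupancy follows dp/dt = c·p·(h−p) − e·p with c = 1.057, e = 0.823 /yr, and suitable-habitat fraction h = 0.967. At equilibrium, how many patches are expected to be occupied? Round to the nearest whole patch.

32

p* = h − e/c = 0.967 − 0.7786 = 0.1884.
Expected occupied patches = N × p* = 169 × 0.1884 = 31.84 ≈ 32.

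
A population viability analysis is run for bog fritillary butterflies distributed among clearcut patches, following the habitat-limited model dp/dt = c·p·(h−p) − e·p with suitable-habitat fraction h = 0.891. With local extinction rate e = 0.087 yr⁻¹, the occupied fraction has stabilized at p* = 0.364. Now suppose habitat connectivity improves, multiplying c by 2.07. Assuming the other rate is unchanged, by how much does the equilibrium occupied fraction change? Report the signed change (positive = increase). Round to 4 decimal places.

0.2724

Balance c(h−p*) = e gives c = e/(0.891 − 0.36400) = 0.087/0.52700 = 0.16509.
New p* = 0.891 − e/c = 0.891 − 0.08700/0.34174 = 0.63642.
Δp* = 0.63642 − 0.36400 = +0.27242.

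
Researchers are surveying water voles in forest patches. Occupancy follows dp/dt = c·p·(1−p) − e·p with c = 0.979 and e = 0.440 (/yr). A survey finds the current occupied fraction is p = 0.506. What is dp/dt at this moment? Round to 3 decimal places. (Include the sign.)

0.022

Colonization term: c·p·(1−p) = 0.979×0.506×0.4940 = 0.24471.
Extinction term: e·p = 0.22264.
dp/dt = 0.24471 − 0.22264 = 0.02207.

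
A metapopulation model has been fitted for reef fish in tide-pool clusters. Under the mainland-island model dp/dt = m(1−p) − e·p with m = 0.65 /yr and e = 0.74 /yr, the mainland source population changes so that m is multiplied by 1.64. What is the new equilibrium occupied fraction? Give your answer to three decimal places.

Before: p* = 0.65/(0.65+0.74) = 0.4676.
After: m = 1.066, e = 0.74; p* = 1.066/1.8060 = 0.5903.

0.590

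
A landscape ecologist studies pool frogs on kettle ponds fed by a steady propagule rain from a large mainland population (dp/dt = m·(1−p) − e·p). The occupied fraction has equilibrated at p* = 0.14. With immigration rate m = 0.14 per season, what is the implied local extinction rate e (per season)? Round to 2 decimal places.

0.86

At equilibrium m(1−p*) = e·p*, so e = m(1−p*)/p*.
e = 0.14 × 0.8600 / 0.14 = 0.8600.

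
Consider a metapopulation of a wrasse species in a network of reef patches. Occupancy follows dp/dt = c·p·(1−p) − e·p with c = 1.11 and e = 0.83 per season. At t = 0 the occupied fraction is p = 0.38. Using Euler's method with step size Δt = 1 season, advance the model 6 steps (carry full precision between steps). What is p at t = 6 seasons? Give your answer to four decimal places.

Update rule: p ← p + [c·p·(1−p) − e·p]·Δt with Δt = 1.
  1  |  dp/dt·Δt = -0.053884  |  p_1 = 0.326116
  2  |  dp/dt·Δt = -0.026738  |  p_2 = 0.299378
  3  |  dp/dt·Δt = -0.015660  |  p_3 = 0.283718
  4  |  dp/dt·Δt = -0.009909  |  p_4 = 0.273808
  5  |  dp/dt·Δt = -0.006552  |  p_5 = 0.267257
  6  |  dp/dt·Δt = -0.004451  |  p_6 = 0.262806

0.2628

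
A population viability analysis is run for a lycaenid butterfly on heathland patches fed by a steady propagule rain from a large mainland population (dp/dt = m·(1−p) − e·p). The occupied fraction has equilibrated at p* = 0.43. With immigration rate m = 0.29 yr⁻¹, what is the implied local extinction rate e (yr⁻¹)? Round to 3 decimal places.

0.384

At equilibrium m(1−p*) = e·p*, so e = m(1−p*)/p*.
e = 0.29 × 0.5700 / 0.43 = 0.3844.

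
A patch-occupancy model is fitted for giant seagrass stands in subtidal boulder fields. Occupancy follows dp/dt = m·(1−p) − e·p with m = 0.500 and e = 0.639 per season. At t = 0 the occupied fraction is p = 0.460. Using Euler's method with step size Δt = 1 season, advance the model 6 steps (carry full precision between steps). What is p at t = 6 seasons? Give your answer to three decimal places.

0.439

Update rule: p ← p + [m·(1−p) − e·p]·Δt with Δt = 1.
t = 1: p = 0.46000 + (-0.02394) = 0.43606
t = 2: p = 0.43606 + (+0.00333) = 0.43939
t = 3: p = 0.43939 + (-0.00046) = 0.43893
t = 4: p = 0.43893 + (+0.00006) = 0.43899
t = 5: p = 0.43899 + (-0.00001) = 0.43898
t = 6: p = 0.43898 + (+0.00000) = 0.43898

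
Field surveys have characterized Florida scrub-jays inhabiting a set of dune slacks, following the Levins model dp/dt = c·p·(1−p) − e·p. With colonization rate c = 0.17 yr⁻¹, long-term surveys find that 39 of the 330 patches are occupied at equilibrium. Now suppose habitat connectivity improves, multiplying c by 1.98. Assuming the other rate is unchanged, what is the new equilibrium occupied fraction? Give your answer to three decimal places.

Observed p* = 39/330 = 0.11818.
Balance c(1−p*) = e gives e = 0.17×(1 − 0.11818) = 0.14991.
New p* = 1 − e/c = 1 − 0.14991/0.33660 = 0.55463.

0.555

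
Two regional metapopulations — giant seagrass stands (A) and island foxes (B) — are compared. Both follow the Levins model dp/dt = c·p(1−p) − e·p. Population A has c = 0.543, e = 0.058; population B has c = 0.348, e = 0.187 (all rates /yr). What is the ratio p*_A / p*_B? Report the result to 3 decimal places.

A: p*_A = 1 − 0.058/0.543 = 0.8932.
B: p*_B = 1 − 0.187/0.348 = 0.4626.
p*_A / p*_B = 0.8932/0.4626 = 1.9306.

1.931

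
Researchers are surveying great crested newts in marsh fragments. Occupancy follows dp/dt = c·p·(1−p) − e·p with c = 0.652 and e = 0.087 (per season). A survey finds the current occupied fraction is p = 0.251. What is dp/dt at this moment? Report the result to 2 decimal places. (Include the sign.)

0.10

Colonization term: c·p·(1−p) = 0.652×0.251×0.7490 = 0.12258.
Extinction term: e·p = 0.02184.
dp/dt = 0.12258 − 0.02184 = 0.10074.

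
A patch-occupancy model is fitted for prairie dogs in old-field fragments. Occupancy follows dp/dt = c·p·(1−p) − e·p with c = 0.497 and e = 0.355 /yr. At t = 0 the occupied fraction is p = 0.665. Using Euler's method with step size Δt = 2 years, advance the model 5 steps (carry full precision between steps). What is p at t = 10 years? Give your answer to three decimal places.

0.308

Update rule: p ← p + [c·p·(1−p) − e·p]·Δt with Δt = 2.
step 1: Δp = -0.25071, p = 0.41429
step 2: Δp = -0.05295, p = 0.36134
step 3: Δp = -0.02716, p = 0.33418
step 4: Δp = -0.01610, p = 0.31808
step 5: Δp = -0.01023, p = 0.30785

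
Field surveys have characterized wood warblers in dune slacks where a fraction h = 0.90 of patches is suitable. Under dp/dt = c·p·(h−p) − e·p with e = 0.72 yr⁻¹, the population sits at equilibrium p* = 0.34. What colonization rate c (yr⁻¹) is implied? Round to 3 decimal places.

At equilibrium c(h−p*) = e, so c = e/(h−p*).
c = 0.72/(0.90 − 0.34) = 0.72/0.5600 = 1.2857.

1.286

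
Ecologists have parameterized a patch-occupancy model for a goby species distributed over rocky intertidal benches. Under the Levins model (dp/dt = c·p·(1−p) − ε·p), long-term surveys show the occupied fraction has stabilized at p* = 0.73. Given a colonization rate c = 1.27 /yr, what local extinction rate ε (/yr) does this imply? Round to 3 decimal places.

At equilibrium c(1−p*) = ε.
ε = 1.27 × (1 − 0.73) = 1.27 × 0.2700 = 0.3429.

0.343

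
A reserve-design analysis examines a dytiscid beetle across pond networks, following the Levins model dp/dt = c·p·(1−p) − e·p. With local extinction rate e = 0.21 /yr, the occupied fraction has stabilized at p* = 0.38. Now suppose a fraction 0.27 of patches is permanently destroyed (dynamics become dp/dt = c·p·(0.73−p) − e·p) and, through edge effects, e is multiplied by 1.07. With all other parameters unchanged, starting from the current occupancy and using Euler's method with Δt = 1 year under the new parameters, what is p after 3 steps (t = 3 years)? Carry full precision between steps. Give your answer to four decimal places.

0.2830

Balance c(1−p*) = e gives c = e/(1 − 0.38000) = 0.21/0.62000 = 0.33871.
Starting from p₀ = 0.38000; update p ← p + (dp/dt)·Δt with the new parameters.
  1  |  dp/dt·Δt = -0.040338  |  p_1 = 0.339662
  2  |  dp/dt·Δt = -0.031415  |  p_2 = 0.308247
  3  |  dp/dt·Δt = -0.025230  |  p_3 = 0.283018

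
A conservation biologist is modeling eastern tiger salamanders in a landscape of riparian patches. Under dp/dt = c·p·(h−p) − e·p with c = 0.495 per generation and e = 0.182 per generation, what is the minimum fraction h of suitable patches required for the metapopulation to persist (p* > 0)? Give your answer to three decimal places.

p* = h − e/c is positive only when h > e/c.
h_min = e/c = 0.182/0.495 = 0.3677.

0.368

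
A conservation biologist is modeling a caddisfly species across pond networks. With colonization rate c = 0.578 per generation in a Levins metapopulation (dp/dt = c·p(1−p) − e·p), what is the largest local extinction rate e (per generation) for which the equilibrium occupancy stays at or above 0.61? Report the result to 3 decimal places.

0.225

1 − e/c ≥ 0.61 ⇒ e ≤ c(1 − 0.61) = 0.578 × 0.3900.
e_max = 0.2254.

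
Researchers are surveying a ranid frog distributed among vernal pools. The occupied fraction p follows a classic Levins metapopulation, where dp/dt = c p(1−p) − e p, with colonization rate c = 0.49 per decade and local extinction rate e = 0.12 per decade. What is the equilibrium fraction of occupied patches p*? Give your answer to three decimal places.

Setting dp/dt = 0 and dividing through by p* gives c·(1−p*) = e.
So p* = 1 − e/c = 1 − 0.12/0.49 = 1 − 0.2449 = 0.7551.

0.755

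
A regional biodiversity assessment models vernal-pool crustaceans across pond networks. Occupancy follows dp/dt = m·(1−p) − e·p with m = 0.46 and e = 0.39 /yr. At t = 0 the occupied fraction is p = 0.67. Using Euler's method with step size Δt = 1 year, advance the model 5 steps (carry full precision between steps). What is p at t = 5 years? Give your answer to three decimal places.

0.541

Update rule: p ← p + [m·(1−p) − e·p]·Δt with Δt = 1.
t = 1: p = 0.67000 + (-0.10950) = 0.56050
t = 2: p = 0.56050 + (-0.01642) = 0.54407
t = 3: p = 0.54407 + (-0.00246) = 0.54161
t = 4: p = 0.54161 + (-0.00037) = 0.54124
t = 5: p = 0.54124 + (-0.00006) = 0.54119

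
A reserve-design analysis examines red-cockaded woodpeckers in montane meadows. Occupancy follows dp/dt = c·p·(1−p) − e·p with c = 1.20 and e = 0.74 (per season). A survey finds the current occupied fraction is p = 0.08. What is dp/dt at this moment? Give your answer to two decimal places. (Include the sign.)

Colonization term: c·p·(1−p) = 1.20×0.08×0.9200 = 0.08832.
Extinction term: e·p = 0.05920.
dp/dt = 0.08832 − 0.05920 = 0.02912.

0.03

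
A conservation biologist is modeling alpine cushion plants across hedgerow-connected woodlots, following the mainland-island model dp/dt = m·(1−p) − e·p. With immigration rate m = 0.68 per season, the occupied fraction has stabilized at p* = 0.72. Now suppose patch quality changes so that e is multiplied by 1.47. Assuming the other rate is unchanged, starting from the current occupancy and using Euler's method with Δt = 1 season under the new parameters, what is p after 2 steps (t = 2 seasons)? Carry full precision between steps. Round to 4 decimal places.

Balance m(1−p*) = e·p* gives e = m(1−p*)/p* = 0.68×0.28000/0.72000 = 0.26444.
Starting from p₀ = 0.72000; update p ← p + (dp/dt)·Δt with the new parameters.
  1  |  dp/dt·Δt = -0.089488  |  p_1 = 0.630512
  2  |  dp/dt·Δt = +0.006151  |  p_2 = 0.636663

0.6367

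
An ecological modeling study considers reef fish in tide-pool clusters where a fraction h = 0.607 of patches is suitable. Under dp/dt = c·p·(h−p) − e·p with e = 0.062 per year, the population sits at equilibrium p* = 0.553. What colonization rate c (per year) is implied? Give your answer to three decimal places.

1.148

At equilibrium c(h−p*) = e, so c = e/(h−p*).
c = 0.062/(0.607 − 0.553) = 0.062/0.0540 = 1.1481.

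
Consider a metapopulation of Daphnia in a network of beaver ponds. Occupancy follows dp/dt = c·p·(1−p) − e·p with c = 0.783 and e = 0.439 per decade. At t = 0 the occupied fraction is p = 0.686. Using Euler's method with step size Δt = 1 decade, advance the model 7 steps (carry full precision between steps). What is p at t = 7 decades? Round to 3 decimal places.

Update rule: p ← p + [c·p·(1−p) − e·p]·Δt with Δt = 1.
  1  |  dp/dt·Δt = -0.132493  |  p_1 = 0.553507
  2  |  dp/dt·Δt = -0.049481  |  p_2 = 0.504026
  3  |  dp/dt·Δt = -0.025530  |  p_3 = 0.478496
  4  |  dp/dt·Δt = -0.014672  |  p_4 = 0.463824
  5  |  dp/dt·Δt = -0.008893  |  p_5 = 0.454931
  6  |  dp/dt·Δt = -0.005555  |  p_6 = 0.449376
  7  |  dp/dt·Δt = -0.003533  |  p_7 = 0.445843

0.446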